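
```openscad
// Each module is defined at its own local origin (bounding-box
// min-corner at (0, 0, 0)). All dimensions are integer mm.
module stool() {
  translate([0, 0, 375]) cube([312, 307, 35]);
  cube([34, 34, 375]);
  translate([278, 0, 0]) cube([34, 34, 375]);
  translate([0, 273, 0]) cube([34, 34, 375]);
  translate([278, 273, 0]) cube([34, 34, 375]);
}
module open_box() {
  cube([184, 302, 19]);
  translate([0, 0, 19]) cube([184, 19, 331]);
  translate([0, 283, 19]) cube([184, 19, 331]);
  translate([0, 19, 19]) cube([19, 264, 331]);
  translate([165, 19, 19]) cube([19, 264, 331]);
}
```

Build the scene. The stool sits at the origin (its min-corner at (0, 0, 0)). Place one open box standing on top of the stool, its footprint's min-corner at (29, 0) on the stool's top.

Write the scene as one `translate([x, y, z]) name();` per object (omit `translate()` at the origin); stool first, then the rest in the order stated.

stool();
translate([29, 0, 410]) open_box();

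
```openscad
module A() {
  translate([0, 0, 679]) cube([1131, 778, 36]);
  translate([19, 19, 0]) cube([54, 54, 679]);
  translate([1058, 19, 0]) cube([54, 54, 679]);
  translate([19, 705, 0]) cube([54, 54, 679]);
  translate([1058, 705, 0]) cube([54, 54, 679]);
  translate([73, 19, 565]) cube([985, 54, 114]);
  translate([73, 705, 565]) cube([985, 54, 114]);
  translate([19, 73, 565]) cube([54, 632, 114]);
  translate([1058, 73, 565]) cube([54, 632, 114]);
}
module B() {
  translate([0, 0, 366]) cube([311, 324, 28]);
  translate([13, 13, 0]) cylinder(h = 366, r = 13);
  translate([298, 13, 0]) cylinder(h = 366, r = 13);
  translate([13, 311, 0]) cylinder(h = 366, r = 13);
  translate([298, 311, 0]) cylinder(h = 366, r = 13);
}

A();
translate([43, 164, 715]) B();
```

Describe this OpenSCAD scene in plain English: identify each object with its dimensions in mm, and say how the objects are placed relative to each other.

A is a table: top 1131 mm (x) × 778 mm (y), 36 mm thick, upper face at z = 715 mm, on four 54×54 mm square legs, each inset 19 mm from the nearest pair of top edges, running from z = 0 to the bottom of the top. Four apron rails, 54 mm thick and 114 mm tall, run between adjacent legs with their top edges flush with the underside of the top and their outer faces flush with the legs' outer faces.

B is a four-legged stool. The seat is a 311×324×28 mm slab whose top surface is at z = 394 mm; four round legs, each 26 mm in diameter, run from the floor (z = 0) to the underside of the seat, each leg's axis is inset half a diameter from the nearest pair of seat edges (so the leg's bounding box is flush with the corner).

The stool is on top of the table.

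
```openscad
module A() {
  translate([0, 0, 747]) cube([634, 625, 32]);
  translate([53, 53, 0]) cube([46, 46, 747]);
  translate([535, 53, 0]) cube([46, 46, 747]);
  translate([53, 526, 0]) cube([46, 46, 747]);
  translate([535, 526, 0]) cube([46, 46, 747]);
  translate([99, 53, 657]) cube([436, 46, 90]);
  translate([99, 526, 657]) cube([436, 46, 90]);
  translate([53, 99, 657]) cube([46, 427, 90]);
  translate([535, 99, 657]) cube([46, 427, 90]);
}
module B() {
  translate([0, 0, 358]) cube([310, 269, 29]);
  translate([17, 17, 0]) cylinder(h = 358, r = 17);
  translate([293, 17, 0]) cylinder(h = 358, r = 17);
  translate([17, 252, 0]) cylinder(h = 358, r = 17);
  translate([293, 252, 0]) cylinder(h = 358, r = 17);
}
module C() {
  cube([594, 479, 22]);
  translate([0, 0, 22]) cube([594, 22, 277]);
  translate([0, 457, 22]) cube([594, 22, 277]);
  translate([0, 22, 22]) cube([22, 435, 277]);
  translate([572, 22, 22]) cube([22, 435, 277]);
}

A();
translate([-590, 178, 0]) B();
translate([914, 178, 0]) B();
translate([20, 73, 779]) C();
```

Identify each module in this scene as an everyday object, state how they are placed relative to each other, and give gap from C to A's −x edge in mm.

The open box's min-x is at 20; the table's min-x is 0; gap = 20 mm.

A is a table. B is a stool. C is an open box. Two stools sit around the table at the −x, +x sides. The open box is on top of the table, centred. The gap from the open box to the table's −x edge is 20 mm.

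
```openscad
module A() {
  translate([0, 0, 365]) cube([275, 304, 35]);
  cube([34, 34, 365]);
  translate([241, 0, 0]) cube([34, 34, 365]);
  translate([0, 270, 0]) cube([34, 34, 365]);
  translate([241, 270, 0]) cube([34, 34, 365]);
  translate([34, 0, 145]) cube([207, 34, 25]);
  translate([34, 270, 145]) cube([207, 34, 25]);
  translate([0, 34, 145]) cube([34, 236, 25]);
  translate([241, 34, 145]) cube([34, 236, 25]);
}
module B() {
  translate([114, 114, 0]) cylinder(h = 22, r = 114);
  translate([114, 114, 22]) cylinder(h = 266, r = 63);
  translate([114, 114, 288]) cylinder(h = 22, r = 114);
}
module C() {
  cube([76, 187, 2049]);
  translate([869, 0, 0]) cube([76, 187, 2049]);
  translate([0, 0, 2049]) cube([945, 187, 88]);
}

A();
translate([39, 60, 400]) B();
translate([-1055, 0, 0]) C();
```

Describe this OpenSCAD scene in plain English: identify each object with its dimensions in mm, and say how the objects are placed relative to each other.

A is a four-legged stool. The seat is 275×304 mm, 35 mm thick, top at z = 400 mm. It stands on four square legs, each 34×34 mm in cross-section, from z = 0 to the seat underside, each flush with a corner of the seat. Four stretchers, 34 mm wide and 25 mm tall, connect adjacent legs with their undersides at z = 145 mm, each running between the inner faces of the legs it joins and aligned with the legs' outer faces on the other axis.

B is a spool: two coaxial disc flanges of radius 114 mm and thickness 22 mm, joined by a core cylinder of radius 63 mm and height 266 mm. The lower flange rests on z = 0 and the three cylinders share a vertical axis.

C is a rectangular door frame: two vertical jambs of 76×187 mm section, 2049 mm tall, with a clear opening 793 mm wide between their inner faces. A header 88 mm tall and 187 mm deep lies on top of the jambs and spans the full outside width.

The spool is on top of the stool. The door frame is on the floor beside the stool on its −x side.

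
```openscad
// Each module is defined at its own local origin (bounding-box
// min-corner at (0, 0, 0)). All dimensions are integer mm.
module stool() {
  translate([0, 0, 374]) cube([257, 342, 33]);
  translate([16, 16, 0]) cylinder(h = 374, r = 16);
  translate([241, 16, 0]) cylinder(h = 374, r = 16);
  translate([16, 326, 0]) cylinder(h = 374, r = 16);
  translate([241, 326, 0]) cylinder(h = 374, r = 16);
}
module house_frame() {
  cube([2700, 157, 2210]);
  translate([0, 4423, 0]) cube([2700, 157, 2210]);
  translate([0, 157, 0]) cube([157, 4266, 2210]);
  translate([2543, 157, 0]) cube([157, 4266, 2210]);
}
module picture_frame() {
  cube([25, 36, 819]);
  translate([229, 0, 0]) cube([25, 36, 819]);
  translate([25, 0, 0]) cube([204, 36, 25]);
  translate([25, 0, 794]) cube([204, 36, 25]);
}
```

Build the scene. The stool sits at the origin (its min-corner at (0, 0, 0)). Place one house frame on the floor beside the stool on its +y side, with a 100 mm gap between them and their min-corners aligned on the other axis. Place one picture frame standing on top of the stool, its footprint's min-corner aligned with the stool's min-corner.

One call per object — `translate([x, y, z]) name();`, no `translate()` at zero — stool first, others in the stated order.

stool();
translate([0, 442, 0]) house_frame();
translate([0, 0, 407]) picture_frame();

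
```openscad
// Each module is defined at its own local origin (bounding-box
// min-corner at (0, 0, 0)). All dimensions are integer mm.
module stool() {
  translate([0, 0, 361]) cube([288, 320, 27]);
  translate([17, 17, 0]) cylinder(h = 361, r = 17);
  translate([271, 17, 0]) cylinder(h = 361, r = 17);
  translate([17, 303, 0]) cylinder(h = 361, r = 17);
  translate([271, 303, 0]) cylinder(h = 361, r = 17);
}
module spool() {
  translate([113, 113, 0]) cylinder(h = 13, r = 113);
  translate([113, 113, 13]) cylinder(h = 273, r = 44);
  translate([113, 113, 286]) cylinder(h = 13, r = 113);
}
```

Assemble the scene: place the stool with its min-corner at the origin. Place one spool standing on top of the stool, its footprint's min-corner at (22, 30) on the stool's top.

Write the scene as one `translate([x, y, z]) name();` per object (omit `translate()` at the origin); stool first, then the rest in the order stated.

stool();
translate([22, 30, 388]) spool();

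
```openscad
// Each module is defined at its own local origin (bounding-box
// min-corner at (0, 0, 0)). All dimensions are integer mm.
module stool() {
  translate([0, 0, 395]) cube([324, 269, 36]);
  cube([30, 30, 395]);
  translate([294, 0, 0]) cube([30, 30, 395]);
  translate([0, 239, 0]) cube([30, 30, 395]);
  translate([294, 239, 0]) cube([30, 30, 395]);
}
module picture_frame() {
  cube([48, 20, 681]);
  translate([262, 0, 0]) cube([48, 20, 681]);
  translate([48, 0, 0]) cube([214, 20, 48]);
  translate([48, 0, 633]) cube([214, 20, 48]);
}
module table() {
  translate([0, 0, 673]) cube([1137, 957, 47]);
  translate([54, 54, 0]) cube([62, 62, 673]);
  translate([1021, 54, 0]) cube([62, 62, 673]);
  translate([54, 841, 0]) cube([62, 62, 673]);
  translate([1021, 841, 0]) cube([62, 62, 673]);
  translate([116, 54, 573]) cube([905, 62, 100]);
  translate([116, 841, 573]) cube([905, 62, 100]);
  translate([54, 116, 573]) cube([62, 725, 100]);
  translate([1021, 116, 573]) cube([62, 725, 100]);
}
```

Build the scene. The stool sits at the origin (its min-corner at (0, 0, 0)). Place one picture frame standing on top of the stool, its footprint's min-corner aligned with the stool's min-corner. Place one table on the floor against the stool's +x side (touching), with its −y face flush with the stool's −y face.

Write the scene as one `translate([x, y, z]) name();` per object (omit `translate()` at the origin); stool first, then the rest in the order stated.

stool();
translate([0, 0, 431]) picture_frame();
translate([324, 0, 0]) table();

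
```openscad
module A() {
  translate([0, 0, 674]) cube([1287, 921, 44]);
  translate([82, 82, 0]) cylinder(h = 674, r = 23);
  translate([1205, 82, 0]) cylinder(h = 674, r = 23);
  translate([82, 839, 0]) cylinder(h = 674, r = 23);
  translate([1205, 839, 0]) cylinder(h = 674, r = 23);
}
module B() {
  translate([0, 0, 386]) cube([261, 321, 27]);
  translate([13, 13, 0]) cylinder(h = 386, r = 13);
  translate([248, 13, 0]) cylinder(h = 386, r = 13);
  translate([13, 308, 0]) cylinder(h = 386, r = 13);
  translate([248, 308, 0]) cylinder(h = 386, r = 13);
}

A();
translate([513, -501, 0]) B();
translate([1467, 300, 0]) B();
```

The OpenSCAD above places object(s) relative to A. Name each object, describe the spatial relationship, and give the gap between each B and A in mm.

Each stool's nearest face is 180 mm from the table's bounding box.

A is a table. B is a stool. Two stools sit around the table at the −y, +x sides. The gap between each stool and the table is 180 mm.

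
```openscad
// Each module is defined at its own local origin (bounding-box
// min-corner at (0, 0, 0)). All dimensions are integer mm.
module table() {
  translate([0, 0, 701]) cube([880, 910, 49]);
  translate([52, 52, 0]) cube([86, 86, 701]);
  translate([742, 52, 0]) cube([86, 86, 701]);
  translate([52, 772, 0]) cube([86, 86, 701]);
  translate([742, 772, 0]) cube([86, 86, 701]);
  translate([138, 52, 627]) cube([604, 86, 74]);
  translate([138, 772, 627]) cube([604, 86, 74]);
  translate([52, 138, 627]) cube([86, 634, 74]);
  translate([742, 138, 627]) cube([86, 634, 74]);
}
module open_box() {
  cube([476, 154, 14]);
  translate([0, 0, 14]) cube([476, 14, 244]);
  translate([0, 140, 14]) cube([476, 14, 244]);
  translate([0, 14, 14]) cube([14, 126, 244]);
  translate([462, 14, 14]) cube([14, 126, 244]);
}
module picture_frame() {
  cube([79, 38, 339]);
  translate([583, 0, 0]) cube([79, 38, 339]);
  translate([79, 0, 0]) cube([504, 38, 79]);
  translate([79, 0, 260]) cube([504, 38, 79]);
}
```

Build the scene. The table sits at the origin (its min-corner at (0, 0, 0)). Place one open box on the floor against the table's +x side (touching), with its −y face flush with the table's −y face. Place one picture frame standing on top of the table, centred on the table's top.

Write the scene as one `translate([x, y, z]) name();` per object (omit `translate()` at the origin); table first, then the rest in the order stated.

table();
translate([880, 0, 0]) open_box();
translate([109, 436, 750]) picture_frame();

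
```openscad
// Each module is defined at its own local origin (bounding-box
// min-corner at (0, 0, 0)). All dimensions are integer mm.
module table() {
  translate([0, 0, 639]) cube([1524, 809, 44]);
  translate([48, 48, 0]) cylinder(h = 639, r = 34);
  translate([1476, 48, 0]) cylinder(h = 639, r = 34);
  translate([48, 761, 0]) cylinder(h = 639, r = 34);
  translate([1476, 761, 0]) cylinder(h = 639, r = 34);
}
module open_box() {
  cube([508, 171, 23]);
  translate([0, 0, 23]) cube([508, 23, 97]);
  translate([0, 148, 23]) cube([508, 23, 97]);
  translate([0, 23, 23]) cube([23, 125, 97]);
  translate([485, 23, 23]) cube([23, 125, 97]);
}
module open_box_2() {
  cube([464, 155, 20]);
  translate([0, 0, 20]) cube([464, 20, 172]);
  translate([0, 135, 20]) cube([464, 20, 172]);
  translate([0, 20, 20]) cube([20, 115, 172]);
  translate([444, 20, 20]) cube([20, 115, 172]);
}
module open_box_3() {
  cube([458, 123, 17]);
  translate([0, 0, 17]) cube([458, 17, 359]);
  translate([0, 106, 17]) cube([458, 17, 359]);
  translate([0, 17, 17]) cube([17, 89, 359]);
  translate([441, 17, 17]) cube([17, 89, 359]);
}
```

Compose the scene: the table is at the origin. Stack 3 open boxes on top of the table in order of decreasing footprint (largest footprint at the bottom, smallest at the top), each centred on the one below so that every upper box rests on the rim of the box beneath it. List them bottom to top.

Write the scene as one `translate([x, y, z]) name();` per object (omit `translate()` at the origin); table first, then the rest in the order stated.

table();
translate([508, 319, 683]) open_box();
translate([530, 327, 803]) open_box_2();
translate([533, 343, 995]) open_box_3();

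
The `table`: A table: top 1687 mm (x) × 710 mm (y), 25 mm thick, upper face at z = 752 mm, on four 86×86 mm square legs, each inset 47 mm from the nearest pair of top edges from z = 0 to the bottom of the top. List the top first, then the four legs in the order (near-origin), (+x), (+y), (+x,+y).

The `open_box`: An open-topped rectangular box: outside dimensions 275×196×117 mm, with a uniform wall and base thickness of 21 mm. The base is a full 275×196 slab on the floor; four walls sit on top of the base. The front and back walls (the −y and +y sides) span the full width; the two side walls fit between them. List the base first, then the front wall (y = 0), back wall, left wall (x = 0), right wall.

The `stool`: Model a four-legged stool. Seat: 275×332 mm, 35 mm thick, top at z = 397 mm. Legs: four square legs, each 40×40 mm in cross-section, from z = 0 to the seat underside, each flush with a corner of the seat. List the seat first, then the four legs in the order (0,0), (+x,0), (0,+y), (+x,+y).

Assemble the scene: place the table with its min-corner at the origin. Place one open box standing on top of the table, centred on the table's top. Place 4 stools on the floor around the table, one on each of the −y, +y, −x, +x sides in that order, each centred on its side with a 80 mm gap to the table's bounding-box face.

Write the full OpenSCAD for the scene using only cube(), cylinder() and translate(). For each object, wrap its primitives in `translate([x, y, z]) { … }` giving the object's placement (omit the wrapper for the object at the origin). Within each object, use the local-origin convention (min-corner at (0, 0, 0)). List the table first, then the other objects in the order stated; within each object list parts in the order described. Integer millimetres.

translate([0, 0, 727]) cube([1687, 710, 25]);
translate([47, 47, 0]) cube([86, 86, 727]);
translate([1554, 47, 0]) cube([86, 86, 727]);
translate([47, 577, 0]) cube([86, 86, 727]);
translate([1554, 577, 0]) cube([86, 86, 727]);
translate([706, 257, 752]) {
  cube([275, 196, 21]);
  translate([0, 0, 21]) cube([275, 21, 96]);
  translate([0, 175, 21]) cube([275, 21, 96]);
  translate([0, 21, 21]) cube([21, 154, 96]);
  translate([254, 21, 21]) cube([21, 154, 96]);
}
translate([706, -412, 0]) {
  translate([0, 0, 362]) cube([275, 332, 35]);
  cube([40, 40, 362]);
  translate([235, 0, 0]) cube([40, 40, 362]);
  translate([0, 292, 0]) cube([40, 40, 362]);
  translate([235, 292, 0]) cube([40, 40, 362]);
}
translate([706, 790, 0]) {
  translate([0, 0, 362]) cube([275, 332, 35]);
  cube([40, 40, 362]);
  translate([235, 0, 0]) cube([40, 40, 362]);
  translate([0, 292, 0]) cube([40, 40, 362]);
  translate([235, 292, 0]) cube([40, 40, 362]);
}
translate([-355, 189, 0]) {
  translate([0, 0, 362]) cube([275, 332, 35]);
  cube([40, 40, 362]);
  translate([235, 0, 0]) cube([40, 40, 362]);
  translate([0, 292, 0]) cube([40, 40, 362]);
  translate([235, 292, 0]) cube([40, 40, 362]);
}
translate([1767, 189, 0]) {
  translate([0, 0, 362]) cube([275, 332, 35]);
  cube([40, 40, 362]);
  translate([235, 0, 0]) cube([40, 40, 362]);
  translate([0, 292, 0]) cube([40, 40, 362]);
  translate([235, 292, 0]) cube([40, 40, 362]);
}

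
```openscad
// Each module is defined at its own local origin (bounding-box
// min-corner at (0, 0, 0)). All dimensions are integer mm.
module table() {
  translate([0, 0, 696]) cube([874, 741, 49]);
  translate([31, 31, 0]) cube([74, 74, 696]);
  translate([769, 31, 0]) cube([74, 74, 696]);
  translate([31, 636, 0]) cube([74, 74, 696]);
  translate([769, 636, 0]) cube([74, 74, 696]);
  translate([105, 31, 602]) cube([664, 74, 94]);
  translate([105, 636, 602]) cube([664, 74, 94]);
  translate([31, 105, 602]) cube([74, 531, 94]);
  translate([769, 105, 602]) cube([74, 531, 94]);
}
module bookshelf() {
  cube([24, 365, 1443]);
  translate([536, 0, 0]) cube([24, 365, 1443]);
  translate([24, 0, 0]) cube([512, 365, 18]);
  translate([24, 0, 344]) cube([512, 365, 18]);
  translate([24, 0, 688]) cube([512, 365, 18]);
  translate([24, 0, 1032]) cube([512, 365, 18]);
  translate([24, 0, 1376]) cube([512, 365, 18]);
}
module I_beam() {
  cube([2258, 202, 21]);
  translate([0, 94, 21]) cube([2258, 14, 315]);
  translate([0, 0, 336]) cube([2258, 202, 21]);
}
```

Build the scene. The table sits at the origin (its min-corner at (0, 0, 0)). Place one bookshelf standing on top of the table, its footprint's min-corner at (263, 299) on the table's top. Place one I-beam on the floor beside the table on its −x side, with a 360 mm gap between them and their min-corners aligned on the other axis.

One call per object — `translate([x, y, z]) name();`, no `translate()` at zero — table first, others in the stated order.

table();
translate([263, 299, 745]) bookshelf();
translate([-2618, 0, 0]) I_beam();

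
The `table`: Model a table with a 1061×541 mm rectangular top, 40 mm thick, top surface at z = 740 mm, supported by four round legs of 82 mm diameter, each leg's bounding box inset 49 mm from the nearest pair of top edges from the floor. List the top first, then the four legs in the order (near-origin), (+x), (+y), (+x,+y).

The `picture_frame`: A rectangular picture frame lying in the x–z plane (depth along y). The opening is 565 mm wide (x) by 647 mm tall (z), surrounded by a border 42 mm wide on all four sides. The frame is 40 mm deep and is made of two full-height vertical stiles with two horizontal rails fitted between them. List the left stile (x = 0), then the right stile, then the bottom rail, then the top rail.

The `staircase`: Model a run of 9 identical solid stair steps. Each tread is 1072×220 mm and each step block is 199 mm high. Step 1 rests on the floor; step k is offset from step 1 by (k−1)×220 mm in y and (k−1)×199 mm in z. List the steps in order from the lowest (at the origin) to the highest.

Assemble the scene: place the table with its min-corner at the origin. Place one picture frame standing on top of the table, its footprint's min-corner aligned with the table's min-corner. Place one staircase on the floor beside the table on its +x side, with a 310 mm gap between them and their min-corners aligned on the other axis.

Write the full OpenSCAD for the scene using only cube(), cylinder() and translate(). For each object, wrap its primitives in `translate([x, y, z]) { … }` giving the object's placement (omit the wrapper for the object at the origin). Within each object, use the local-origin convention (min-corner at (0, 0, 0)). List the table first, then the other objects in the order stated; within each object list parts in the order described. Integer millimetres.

translate([0, 0, 700]) cube([1061, 541, 40]);
translate([90, 90, 0]) cylinder(h = 700, r = 41);
translate([971, 90, 0]) cylinder(h = 700, r = 41);
translate([90, 451, 0]) cylinder(h = 700, r = 41);
translate([971, 451, 0]) cylinder(h = 700, r = 41);
translate([0, 0, 740]) {
  cube([42, 40, 731]);
  translate([607, 0, 0]) cube([42, 40, 731]);
  translate([42, 0, 0]) cube([565, 40, 42]);
  translate([42, 0, 689]) cube([565, 40, 42]);
}
translate([1371, 0, 0]) {
  cube([1072, 220, 199]);
  translate([0, 220, 199]) cube([1072, 220, 199]);
  translate([0, 440, 398]) cube([1072, 220, 199]);
  translate([0, 660, 597]) cube([1072, 220, 199]);
  translate([0, 880, 796]) cube([1072, 220, 199]);
  translate([0, 1100, 995]) cube([1072, 220, 199]);
  translate([0, 1320, 1194]) cube([1072, 220, 199]);
  translate([0, 1540, 1393]) cube([1072, 220, 199]);
  translate([0, 1760, 1592]) cube([1072, 220, 199]);
}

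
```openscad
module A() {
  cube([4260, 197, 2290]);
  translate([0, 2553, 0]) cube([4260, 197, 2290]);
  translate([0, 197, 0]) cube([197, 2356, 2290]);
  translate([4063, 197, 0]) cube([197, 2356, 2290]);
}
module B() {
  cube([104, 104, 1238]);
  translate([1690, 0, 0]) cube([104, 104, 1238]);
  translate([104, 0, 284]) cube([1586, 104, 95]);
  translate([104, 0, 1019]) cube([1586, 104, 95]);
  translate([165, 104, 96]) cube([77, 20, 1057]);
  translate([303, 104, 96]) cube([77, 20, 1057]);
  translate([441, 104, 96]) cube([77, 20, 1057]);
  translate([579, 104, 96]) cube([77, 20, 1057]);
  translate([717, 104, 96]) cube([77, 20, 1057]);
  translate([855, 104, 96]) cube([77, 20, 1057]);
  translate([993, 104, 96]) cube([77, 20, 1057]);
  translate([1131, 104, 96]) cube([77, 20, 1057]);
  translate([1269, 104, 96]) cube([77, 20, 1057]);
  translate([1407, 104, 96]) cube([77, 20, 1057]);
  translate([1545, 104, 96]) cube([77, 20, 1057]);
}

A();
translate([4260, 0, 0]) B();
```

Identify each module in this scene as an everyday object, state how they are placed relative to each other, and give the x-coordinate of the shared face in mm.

A is a house frame. B is a fence section. The fence section is against the house frame's +x side, with their −y faces flush. The x-coordinate of the shared face is 4260 mm.

The house frame's +x face and the fence section's −x face are both at x = 4260 mm.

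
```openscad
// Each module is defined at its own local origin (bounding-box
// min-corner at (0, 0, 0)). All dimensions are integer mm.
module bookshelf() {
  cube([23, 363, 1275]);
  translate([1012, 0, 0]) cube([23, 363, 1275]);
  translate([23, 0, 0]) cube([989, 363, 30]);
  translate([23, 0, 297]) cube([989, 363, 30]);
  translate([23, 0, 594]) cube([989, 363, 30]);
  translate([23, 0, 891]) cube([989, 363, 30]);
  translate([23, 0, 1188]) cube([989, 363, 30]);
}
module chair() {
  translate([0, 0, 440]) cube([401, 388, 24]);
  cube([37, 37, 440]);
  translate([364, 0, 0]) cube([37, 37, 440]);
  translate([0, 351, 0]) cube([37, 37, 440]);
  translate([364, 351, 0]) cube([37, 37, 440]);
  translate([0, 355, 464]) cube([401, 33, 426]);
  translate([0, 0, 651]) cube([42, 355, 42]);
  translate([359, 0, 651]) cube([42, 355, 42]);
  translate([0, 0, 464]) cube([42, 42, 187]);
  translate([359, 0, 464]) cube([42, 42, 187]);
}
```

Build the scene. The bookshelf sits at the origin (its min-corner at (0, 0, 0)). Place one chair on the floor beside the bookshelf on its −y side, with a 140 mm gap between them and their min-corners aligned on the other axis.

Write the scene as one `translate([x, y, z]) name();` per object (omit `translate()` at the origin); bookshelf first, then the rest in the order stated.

bookshelf();
translate([0, -528, 0]) chair();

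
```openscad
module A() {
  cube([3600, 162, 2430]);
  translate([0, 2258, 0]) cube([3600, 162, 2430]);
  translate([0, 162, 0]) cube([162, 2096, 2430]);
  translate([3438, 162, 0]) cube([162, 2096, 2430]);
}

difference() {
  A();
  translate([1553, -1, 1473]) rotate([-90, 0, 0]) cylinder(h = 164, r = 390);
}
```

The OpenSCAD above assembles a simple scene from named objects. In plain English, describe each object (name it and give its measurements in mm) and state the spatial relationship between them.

A is a box-shaped house frame (walls only): outside footprint 3600×2420 mm, wall height 2430 mm, wall thickness 162 mm. The two y-facing walls run the full x-width; the two x-facing walls fit between the inner faces of the y-facing walls.

The house frame has a circular hole of radius 390 mm through its front wall, centred at (x = 1553, z = 1473).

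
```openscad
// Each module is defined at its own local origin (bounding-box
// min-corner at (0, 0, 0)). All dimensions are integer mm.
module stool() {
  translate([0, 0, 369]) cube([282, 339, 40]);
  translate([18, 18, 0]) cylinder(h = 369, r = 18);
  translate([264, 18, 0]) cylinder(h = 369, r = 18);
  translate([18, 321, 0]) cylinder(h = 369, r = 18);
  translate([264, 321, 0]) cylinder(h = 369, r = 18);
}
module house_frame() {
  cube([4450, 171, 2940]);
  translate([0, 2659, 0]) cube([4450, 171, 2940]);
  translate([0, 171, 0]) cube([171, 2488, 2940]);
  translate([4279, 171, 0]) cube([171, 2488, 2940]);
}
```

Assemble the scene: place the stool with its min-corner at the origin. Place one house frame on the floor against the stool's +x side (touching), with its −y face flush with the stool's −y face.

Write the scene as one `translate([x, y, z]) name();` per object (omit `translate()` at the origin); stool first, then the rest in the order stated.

stool();
translate([282, 0, 0]) house_frame();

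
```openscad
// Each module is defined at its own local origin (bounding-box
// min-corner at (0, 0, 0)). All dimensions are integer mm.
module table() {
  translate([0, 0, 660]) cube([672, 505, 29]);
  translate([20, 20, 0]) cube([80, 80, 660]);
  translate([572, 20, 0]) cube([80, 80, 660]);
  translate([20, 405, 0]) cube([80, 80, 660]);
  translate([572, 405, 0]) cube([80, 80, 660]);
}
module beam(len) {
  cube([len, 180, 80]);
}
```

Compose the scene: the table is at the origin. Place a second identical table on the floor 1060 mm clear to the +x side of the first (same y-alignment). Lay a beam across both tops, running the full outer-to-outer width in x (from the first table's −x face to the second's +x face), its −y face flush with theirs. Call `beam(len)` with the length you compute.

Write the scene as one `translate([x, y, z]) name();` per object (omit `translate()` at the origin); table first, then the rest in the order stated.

table();
translate([1732, 0, 0]) table();
translate([0, 0, 689]) beam(2404);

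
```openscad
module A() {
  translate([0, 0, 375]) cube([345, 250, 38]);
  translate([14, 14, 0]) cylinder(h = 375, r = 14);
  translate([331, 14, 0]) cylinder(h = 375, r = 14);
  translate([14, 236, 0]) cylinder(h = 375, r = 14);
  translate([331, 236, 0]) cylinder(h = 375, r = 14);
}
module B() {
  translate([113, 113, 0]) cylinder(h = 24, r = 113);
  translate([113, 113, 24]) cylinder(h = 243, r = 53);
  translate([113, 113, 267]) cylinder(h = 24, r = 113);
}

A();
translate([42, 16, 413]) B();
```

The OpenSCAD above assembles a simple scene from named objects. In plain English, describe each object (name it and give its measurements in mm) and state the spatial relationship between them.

A is a four-legged stool. The seat is 345×250 mm, 38 mm thick, top at z = 413 mm. It stands on four round legs, each 28 mm in diameter, from z = 0 to the seat underside, each leg's axis is inset half a diameter from the nearest pair of seat edges (so the leg's bounding box is flush with the corner).

B is a spool: two coaxial disc flanges of radius 113 mm and thickness 24 mm, joined by a core cylinder of radius 53 mm and height 243 mm. The lower flange rests on z = 0 and the three cylinders share a vertical axis.

The spool is on top of the stool.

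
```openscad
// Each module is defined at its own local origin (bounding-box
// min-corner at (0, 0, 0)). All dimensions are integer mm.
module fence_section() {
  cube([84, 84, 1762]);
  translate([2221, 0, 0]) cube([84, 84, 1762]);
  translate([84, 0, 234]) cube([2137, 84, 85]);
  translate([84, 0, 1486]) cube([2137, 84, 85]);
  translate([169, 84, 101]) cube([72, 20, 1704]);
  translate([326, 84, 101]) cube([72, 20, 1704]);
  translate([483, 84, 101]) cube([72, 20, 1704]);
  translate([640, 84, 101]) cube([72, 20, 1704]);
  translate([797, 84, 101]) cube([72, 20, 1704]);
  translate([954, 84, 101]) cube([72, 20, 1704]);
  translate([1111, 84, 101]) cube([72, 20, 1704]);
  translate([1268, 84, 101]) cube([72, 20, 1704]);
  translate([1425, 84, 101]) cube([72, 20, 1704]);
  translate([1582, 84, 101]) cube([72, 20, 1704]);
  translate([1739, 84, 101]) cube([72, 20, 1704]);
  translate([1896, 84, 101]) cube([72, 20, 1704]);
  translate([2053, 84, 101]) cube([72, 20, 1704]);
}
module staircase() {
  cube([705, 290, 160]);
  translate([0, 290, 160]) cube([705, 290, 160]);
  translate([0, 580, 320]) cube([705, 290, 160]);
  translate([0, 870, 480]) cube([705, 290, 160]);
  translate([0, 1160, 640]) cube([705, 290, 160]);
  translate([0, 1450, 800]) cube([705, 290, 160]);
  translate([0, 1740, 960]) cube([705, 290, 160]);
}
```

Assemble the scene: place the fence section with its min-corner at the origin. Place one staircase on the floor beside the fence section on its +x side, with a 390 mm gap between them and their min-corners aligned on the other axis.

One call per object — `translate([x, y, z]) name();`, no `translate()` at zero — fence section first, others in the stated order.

fence_section();
translate([2695, 0, 0]) staircase();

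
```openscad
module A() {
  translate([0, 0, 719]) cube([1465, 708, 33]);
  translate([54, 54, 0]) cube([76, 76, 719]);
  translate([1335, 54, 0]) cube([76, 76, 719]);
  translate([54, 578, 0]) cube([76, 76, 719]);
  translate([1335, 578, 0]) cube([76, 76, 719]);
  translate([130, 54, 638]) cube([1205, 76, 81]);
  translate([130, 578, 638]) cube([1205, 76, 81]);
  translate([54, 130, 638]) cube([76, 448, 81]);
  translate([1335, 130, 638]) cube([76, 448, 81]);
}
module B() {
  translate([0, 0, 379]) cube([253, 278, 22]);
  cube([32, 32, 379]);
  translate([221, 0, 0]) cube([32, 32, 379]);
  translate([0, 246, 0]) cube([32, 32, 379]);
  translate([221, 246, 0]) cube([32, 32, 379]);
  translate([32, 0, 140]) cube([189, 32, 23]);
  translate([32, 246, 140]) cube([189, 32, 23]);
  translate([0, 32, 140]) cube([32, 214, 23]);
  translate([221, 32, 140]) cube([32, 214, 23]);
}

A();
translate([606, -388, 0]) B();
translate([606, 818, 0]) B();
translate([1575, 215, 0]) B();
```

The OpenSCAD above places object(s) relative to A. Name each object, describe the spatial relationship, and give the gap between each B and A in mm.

A is a table. B is a stool. Three stools sit around the table at the −y, +y, +x sides. The gap between each stool and the table is 110 mm.

Each stool's nearest face is 110 mm from the table's bounding box.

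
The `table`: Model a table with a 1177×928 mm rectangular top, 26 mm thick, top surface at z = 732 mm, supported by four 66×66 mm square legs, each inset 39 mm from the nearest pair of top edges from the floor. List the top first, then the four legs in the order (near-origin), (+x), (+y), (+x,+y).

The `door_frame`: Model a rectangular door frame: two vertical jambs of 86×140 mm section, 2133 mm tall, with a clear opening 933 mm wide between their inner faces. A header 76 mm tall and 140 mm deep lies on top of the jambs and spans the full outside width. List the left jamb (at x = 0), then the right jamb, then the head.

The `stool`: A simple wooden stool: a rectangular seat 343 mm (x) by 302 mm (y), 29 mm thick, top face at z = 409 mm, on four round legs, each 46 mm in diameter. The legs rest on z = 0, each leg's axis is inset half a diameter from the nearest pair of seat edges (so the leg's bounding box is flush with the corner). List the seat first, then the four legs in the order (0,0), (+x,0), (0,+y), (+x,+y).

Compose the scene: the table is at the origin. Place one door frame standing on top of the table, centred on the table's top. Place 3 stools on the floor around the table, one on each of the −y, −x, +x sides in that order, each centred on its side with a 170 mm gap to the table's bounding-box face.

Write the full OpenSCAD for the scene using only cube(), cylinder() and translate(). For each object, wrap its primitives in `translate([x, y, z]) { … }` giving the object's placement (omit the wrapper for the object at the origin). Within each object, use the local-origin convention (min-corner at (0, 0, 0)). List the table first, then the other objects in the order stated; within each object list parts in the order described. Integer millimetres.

translate([0, 0, 706]) cube([1177, 928, 26]);
translate([39, 39, 0]) cube([66, 66, 706]);
translate([1072, 39, 0]) cube([66, 66, 706]);
translate([39, 823, 0]) cube([66, 66, 706]);
translate([1072, 823, 0]) cube([66, 66, 706]);
translate([36, 394, 732]) {
  cube([86, 140, 2133]);
  translate([1019, 0, 0]) cube([86, 140, 2133]);
  translate([0, 0, 2133]) cube([1105, 140, 76]);
}
translate([417, -472, 0]) {
  translate([0, 0, 380]) cube([343, 302, 29]);
  translate([23, 23, 0]) cylinder(h = 380, r = 23);
  translate([320, 23, 0]) cylinder(h = 380, r = 23);
  translate([23, 279, 0]) cylinder(h = 380, r = 23);
  translate([320, 279, 0]) cylinder(h = 380, r = 23);
}
translate([-513, 313, 0]) {
  translate([0, 0, 380]) cube([343, 302, 29]);
  translate([23, 23, 0]) cylinder(h = 380, r = 23);
  translate([320, 23, 0]) cylinder(h = 380, r = 23);
  translate([23, 279, 0]) cylinder(h = 380, r = 23);
  translate([320, 279, 0]) cylinder(h = 380, r = 23);
}
translate([1347, 313, 0]) {
  translate([0, 0, 380]) cube([343, 302, 29]);
  translate([23, 23, 0]) cylinder(h = 380, r = 23);
  translate([320, 23, 0]) cylinder(h = 380, r = 23);
  translate([23, 279, 0]) cylinder(h = 380, r = 23);
  translate([320, 279, 0]) cylinder(h = 380, r = 23);
}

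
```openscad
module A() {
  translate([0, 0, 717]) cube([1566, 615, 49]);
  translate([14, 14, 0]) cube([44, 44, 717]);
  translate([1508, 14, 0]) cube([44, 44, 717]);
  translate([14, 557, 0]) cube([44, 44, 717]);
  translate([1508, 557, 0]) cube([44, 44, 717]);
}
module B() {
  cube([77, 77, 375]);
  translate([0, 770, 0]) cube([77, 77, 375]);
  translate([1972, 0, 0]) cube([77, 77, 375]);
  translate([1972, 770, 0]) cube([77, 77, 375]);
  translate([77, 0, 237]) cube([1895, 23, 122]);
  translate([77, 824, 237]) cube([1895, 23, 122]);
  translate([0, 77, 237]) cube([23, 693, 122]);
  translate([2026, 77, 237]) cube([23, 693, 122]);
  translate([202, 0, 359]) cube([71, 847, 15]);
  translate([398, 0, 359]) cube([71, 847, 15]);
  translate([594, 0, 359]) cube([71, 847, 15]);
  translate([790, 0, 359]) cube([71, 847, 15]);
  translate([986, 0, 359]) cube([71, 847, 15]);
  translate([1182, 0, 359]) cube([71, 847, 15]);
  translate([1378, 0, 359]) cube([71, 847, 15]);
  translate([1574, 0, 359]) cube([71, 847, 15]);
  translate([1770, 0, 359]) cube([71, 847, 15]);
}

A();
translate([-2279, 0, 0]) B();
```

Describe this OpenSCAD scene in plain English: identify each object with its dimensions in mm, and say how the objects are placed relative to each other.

A is a table: top 1566 mm (x) × 615 mm (y), 49 mm thick, upper face at z = 766 mm, on four 44×44 mm square legs, each inset 14 mm from the nearest pair of top edges, running from z = 0 to the bottom of the top.

B is a bed frame 2049 mm long (x) by 847 mm wide (y). Four 77×77 mm corner posts, 375 mm tall, at the corners of the footprint. Four rails of 23 mm thickness and 122 mm height run between adjacent posts with their undersides at z = 237 mm, their outer faces flush with the outside of the frame (the two x-running rails run between the posts' inner faces; the two y-running rails run between the posts' inner faces). 9 slats, each 71 mm wide (x) and 15 mm thick, lie across the top of the two x-running rails, running the full 847 mm width of the frame in y; the slats are evenly spaced along x between the inner faces of the end posts with equal gaps (rounded down to the nearest mm) at the −x end and between each pair — any rounding remainder accumulates at the +x end.

The bed frame is on the floor beside the table on its −x side.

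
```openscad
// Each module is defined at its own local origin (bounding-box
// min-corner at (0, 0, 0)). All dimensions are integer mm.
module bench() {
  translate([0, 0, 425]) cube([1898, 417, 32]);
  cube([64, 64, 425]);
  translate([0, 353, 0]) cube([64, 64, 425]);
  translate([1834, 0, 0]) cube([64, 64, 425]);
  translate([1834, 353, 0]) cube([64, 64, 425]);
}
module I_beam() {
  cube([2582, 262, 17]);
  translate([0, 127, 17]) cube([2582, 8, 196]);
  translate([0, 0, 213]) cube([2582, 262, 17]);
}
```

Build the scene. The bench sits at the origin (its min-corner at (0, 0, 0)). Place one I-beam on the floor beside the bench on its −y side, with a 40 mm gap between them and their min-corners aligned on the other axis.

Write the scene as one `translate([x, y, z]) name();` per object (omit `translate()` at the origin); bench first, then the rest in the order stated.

bench();
translate([0, -302, 0]) I_beam();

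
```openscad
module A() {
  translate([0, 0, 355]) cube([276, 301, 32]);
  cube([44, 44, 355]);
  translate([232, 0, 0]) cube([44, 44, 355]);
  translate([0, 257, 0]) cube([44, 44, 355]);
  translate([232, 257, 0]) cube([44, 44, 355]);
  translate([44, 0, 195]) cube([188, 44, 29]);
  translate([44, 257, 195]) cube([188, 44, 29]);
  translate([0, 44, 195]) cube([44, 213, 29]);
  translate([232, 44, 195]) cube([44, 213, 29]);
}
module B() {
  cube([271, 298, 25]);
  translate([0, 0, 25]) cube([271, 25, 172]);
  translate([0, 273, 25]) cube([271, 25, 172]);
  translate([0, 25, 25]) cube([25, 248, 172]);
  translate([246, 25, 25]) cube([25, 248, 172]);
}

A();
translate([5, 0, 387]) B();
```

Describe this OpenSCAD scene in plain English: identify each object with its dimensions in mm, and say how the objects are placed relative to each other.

A is a four-legged stool. The seat is a 276×301×32 mm slab whose top surface is at z = 387 mm; four square legs, each 44×44 mm in cross-section, run from the floor (z = 0) to the underside of the seat, each flush with a corner of the seat. Four stretchers, 44 mm wide and 29 mm tall, connect adjacent legs with their undersides at z = 195 mm, each running between the inner faces of the legs it joins and aligned with the legs' outer faces on the other axis.

B is an open-topped rectangular box: outside dimensions 271×298×197 mm, with a uniform wall and base thickness of 25 mm. The base is a full 271×298 slab on the floor; four walls sit on top of the base. The front and back walls (the −y and +y sides) span the full width; the two side walls fit between them.

The open box is on top of the stool.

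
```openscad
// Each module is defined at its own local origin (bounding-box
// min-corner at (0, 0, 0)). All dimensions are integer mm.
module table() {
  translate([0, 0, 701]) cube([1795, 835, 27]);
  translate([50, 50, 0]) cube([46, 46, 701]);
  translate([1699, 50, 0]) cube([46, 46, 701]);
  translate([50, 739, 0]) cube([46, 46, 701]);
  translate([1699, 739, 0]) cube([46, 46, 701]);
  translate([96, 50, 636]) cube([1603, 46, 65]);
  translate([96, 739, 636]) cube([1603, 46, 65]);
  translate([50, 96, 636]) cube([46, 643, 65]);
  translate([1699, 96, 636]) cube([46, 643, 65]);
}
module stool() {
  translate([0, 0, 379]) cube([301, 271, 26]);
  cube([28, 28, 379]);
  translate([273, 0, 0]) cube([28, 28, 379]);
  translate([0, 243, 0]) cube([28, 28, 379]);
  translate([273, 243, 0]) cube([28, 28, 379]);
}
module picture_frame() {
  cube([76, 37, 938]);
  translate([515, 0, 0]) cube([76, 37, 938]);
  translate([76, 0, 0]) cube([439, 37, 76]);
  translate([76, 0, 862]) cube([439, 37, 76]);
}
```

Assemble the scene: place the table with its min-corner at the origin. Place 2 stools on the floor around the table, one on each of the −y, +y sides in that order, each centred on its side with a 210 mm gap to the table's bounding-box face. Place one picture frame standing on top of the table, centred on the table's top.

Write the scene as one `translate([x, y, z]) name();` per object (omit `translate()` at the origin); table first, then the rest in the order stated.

table();
translate([747, -481, 0]) stool();
translate([747, 1045, 0]) stool();
translate([602, 399, 728]) picture_frame();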